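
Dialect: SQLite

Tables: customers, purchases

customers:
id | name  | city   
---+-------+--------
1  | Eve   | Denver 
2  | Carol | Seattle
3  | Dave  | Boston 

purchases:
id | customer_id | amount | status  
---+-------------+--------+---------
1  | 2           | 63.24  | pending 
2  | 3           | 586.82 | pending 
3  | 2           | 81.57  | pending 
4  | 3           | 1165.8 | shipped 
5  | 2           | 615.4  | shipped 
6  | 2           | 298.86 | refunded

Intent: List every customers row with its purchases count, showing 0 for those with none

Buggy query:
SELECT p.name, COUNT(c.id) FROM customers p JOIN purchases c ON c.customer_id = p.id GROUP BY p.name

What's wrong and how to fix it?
Bug: An inner join excludes parents with zero children

Fix: Use LEFT JOIN so parents without children still appear (COUNT(c.id) gives 0)

Corrected query:
SELECT p.name, COUNT(c.id) FROM customers p LEFT JOIN purchases c ON c.customer_id = p.id GROUP BY p.name

Result:
name  | COUNT(c.id)
------+------------
Carol | 4          
Dave  | 2          
Eve   | 0          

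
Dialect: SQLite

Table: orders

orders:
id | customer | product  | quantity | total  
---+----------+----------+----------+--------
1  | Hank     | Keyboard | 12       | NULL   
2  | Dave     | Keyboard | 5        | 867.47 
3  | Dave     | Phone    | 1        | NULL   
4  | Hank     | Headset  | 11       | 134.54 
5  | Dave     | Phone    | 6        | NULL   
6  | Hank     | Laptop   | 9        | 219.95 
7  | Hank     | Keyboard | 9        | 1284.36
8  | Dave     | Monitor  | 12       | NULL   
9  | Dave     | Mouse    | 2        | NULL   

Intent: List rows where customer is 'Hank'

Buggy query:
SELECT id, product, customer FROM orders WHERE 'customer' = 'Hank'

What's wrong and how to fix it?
Bug: Single quotes denote string literals in SQL; the column name is being compared as a constant string

Fix: Remove the quotes around the column name (or use double quotes for an identifier)

Corrected query:
SELECT id, product, customer FROM orders WHERE customer = 'Hank'

Result:
id | product  | customer
---+----------+---------
1  | Keyboard | Hank    
4  | Headset  | Hank    
6  | Laptop   | Hank    
7  | Keyboard | Hank    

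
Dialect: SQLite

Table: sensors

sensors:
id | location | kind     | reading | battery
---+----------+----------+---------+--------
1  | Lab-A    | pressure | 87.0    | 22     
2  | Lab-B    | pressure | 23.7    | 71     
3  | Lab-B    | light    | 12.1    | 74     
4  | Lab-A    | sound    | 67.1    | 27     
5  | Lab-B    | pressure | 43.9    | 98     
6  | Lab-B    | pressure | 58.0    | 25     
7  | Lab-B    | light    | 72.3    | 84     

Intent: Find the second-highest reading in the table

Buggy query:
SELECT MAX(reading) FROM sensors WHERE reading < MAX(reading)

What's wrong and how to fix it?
Bug: MAX(reading) on the right of the comparison is an aggregate-in-WHERE error

Fix: Put the inner MAX in a scalar subquery

Corrected query:
SELECT MAX(reading) FROM sensors WHERE reading < (SELECT MAX(reading) FROM sensors)

Result:
MAX(reading)
------------
72.3        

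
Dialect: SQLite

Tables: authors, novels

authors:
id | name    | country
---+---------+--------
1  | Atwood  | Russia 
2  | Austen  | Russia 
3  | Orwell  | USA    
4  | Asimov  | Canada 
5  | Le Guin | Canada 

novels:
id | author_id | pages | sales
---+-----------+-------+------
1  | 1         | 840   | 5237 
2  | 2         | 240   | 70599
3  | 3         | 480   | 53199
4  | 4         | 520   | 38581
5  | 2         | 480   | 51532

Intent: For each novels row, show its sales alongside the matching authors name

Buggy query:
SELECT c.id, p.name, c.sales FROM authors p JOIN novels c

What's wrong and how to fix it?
Bug: JOIN with no ON clause produces a cartesian product; every novels row pairs with every authors row

Fix: Add ON c.author_id = p.id to the JOIN

Corrected query:
SELECT c.id, p.name, c.sales FROM authors p JOIN novels c ON c.author_id = p.id

Result:
id | name   | sales
---+--------+------
1  | Atwood | 5237 
2  | Austen | 70599
3  | Orwell | 53199
4  | Asimov | 38581
5  | Austen | 51532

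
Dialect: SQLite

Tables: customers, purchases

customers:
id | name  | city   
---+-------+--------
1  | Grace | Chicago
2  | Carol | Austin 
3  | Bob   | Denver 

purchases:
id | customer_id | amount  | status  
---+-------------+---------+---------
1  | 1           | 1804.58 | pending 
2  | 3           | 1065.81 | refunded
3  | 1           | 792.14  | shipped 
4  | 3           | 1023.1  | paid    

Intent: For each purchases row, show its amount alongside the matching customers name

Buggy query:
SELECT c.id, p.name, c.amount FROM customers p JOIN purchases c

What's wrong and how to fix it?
Bug: JOIN with no ON clause produces a cartesian product; every purchases row pairs with every customers row

Fix: Specify the join condition linking the foreign key to the parent id

Corrected query:
SELECT c.id, p.name, c.amount FROM customers p JOIN purchases c ON c.customer_id = p.id

Result:
id | name  | amount 
---+-------+--------
1  | Grace | 1804.58
2  | Bob   | 1065.81
3  | Grace | 792.14 
4  | Bob   | 1023.1 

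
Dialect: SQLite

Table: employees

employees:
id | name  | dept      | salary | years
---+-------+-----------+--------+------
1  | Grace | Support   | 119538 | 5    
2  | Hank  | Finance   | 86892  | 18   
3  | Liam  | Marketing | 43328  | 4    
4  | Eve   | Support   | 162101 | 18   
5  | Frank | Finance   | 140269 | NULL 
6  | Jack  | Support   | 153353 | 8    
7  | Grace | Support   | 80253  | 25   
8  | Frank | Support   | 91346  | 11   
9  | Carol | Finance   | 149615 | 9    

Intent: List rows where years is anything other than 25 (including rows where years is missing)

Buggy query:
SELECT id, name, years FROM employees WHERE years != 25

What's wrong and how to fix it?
Bug: 'years != 25' is unknown when years is NULL, so NULL rows are silently excluded

Fix: Handle NULL separately with IS NULL alongside the inequality

Corrected query:
SELECT id, name, years FROM employees WHERE years != 25 OR years IS NULL

Result:
id | name  | years
---+-------+------
1  | Grace | 5    
2  | Hank  | 18   
3  | Liam  | 4    
4  | Eve   | 18   
5  | Frank | NULL 
6  | Jack  | 8    
8  | Frank | 11   
9  | Carol | 9    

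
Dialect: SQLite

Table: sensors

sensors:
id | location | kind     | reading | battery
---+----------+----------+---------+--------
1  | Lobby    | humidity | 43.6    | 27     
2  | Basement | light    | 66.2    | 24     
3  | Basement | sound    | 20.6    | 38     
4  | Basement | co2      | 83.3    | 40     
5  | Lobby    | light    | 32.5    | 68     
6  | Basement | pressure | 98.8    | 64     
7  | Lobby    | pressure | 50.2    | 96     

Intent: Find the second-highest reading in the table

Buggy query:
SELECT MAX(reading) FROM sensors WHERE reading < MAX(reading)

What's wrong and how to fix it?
Bug: MAX(reading) on the right of the comparison is an aggregate-in-WHERE error

Fix: Put the inner MAX in a scalar subquery

Corrected query:
SELECT MAX(reading) FROM sensors WHERE reading < (SELECT MAX(reading) FROM sensors)

Result:
MAX(reading)
------------
83.3        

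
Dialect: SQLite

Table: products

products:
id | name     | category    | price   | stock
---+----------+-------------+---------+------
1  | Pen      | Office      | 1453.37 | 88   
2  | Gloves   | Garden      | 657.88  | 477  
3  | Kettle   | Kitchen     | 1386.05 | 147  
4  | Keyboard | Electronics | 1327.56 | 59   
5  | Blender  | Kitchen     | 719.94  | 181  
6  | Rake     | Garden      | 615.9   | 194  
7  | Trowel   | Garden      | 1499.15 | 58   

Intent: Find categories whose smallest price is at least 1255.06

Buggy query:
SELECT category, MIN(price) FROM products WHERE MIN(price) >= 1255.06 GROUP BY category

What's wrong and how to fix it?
Bug: MIN() in WHERE is a misuse of aggregate

Fix: Use HAVING for the per-group MIN condition

Corrected query:
SELECT category, MIN(price) FROM products GROUP BY category HAVING MIN(price) >= 1255.06

Result:
category    | MIN(price)
------------+-----------
Electronics | 1327.56   
Office      | 1453.37   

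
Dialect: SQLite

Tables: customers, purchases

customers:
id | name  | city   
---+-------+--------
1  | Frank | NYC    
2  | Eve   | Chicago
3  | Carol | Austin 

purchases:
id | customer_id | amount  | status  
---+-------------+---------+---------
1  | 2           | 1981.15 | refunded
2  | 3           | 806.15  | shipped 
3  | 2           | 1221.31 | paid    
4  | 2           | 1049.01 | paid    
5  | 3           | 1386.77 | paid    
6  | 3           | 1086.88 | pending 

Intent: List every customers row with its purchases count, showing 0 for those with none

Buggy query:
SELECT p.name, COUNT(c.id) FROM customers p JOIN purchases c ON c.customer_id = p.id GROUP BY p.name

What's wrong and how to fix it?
Bug: An inner join excludes parents with zero children

Fix: Use LEFT JOIN so parents without children still appear (COUNT(c.id) gives 0)

Corrected query:
SELECT p.name, COUNT(c.id) FROM customers p LEFT JOIN purchases c ON c.customer_id = p.id GROUP BY p.name

Result:
name  | COUNT(c.id)
------+------------
Carol | 3          
Eve   | 3          
Frank | 0          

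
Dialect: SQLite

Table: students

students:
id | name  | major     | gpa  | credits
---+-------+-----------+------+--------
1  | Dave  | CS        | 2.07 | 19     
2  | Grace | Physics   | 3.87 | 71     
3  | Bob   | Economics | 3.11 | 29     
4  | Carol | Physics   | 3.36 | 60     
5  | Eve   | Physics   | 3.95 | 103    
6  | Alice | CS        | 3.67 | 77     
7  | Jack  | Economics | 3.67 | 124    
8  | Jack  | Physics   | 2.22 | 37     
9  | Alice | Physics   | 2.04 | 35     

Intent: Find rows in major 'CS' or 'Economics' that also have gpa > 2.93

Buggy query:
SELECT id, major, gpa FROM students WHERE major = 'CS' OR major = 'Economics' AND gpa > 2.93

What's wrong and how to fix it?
Bug: Without parentheses, AND is evaluated before OR, so the gpa filter only applies to the 'Economics' branch

Fix: Group the OR with parentheses (or use IN), then AND the threshold

Corrected query:
SELECT id, major, gpa FROM students WHERE (major = 'CS' OR major = 'Economics') AND gpa > 2.93

Result:
id | major     | gpa 
---+-----------+-----
3  | Economics | 3.11
6  | CS        | 3.67
7  | Economics | 3.67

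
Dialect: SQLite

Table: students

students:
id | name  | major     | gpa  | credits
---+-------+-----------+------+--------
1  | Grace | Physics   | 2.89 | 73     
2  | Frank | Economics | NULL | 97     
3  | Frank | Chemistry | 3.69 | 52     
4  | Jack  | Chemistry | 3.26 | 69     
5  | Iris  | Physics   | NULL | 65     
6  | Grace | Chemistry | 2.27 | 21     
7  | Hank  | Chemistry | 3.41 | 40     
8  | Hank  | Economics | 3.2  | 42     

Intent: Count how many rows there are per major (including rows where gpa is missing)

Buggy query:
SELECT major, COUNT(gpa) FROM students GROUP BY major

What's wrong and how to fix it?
Bug: COUNT(column) counts non-NULL values only; rows with NULL gpa aren't counted

Fix: Use COUNT(*) to count all rows regardless of NULL

Corrected query:
SELECT major, COUNT(*) FROM students GROUP BY major

Result:
major     | COUNT(*)
----------+---------
Chemistry | 4       
Economics | 2       
Physics   | 2       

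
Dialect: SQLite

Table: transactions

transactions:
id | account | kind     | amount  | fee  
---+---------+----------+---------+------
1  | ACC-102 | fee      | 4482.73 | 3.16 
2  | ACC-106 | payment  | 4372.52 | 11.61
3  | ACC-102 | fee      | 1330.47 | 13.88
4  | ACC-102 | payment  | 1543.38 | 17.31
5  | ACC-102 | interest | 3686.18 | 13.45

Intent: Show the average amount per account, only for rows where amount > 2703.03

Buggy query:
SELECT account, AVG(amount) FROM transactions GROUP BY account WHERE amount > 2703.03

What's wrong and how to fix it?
Bug: WHERE cannot follow GROUP BY

Fix: Place WHERE between FROM and GROUP BY

Corrected query:
SELECT account, AVG(amount) FROM transactions WHERE amount > 2703.03 GROUP BY account

Result:
account | AVG(amount)
--------+------------
ACC-102 | 4084.455   
ACC-106 | 4372.52    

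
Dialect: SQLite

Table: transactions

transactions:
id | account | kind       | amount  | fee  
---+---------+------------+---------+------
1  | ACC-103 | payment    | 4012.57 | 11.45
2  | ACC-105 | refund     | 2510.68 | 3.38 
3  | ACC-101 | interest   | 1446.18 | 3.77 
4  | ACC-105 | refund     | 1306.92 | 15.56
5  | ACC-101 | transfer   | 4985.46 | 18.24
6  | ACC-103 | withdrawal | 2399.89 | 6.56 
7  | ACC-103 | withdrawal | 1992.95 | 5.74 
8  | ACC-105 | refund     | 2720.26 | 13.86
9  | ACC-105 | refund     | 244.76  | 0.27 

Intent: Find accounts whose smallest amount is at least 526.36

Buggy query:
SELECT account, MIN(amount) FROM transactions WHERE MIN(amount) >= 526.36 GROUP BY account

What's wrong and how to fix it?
Bug: Aggregates like MIN are computed per group after WHERE runs

Fix: Use HAVING for the per-group MIN condition

Corrected query:
SELECT account, MIN(amount) FROM transactions GROUP BY account HAVING MIN(amount) >= 526.36

Result:
account | MIN(amount)
--------+------------
ACC-101 | 1446.18    
ACC-103 | 1992.95    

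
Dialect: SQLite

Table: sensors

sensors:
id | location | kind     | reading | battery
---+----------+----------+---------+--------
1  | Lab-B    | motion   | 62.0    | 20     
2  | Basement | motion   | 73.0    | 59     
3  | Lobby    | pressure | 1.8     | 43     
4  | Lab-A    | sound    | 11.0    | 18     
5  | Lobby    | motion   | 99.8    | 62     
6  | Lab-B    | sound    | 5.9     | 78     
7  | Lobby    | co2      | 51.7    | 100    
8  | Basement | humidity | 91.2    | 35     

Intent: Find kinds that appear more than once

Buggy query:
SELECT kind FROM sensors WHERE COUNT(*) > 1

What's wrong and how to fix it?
Bug: COUNT(*) is an aggregate and cannot be used in WHERE

Fix: Group first, then use HAVING for the count condition

Corrected query:
SELECT kind FROM sensors GROUP BY kind HAVING COUNT(*) > 1

Result:
kind  
------
motion
sound 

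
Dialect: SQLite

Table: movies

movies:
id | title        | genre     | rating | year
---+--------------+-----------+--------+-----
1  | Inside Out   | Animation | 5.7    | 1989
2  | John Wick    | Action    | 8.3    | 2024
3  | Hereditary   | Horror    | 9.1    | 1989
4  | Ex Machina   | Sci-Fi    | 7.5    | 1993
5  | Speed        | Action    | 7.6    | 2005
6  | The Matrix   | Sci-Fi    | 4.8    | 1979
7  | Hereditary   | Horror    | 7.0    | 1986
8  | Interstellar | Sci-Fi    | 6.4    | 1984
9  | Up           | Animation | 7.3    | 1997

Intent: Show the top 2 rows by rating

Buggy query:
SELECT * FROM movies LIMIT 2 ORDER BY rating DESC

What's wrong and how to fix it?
Bug: LIMIT must come after ORDER BY

Fix: Sort with ORDER BY, then apply LIMIT

Corrected query:
SELECT * FROM movies ORDER BY rating DESC LIMIT 2

Result:
id | title      | genre  | rating | year
---+------------+--------+--------+-----
3  | Hereditary | Horror | 9.1    | 1989
2  | John Wick  | Action | 8.3    | 2024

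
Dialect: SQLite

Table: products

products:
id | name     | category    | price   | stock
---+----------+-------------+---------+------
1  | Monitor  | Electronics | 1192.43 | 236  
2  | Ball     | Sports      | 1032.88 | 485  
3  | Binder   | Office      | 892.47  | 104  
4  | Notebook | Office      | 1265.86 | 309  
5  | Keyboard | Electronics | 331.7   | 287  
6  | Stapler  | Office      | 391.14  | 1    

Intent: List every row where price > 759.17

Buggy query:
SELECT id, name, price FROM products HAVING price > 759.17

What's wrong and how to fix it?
Bug: This is a non-aggregate query (no GROUP BY, no aggregates), so in SQLite the HAVING clause is invalid here; a row-level condition belongs in WHERE

Fix: Replace HAVING with WHERE since the condition applies to individual rows

Corrected query:
SELECT id, name, price FROM products WHERE price > 759.17

Result:
id | name     | price  
---+----------+--------
1  | Monitor  | 1192.43
2  | Ball     | 1032.88
3  | Binder   | 892.47 
4  | Notebook | 1265.86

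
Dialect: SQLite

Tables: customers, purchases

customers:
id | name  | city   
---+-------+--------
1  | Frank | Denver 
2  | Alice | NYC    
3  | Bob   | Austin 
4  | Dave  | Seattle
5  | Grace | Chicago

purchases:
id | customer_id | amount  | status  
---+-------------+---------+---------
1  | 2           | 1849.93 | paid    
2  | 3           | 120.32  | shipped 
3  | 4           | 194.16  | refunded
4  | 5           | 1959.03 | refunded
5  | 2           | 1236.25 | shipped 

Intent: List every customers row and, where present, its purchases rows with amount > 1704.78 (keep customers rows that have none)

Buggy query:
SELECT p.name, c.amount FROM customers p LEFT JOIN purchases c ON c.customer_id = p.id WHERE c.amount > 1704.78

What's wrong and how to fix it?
Bug: A WHERE condition on the right-hand table after LEFT JOIN drops unmatched parents

Fix: Put 'c.amount > 1704.78' in the JOIN's ON clause instead of WHERE

Corrected query:
SELECT p.name, c.amount FROM customers p LEFT JOIN purchases c ON c.customer_id = p.id AND c.amount > 1704.78

Result:
name  | amount 
------+--------
Frank | NULL   
Alice | 1849.93
Bob   | NULL   
Dave  | NULL   
Grace | 1959.03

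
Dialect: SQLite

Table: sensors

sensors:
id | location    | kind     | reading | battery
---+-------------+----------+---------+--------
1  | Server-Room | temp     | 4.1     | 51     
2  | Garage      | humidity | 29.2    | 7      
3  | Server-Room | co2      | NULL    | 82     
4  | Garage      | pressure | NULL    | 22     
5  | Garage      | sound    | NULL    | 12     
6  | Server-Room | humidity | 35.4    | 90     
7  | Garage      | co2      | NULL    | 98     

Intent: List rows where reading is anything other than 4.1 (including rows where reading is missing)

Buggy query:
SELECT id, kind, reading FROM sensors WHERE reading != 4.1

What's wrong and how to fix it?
Bug: 'reading != 4.1' is unknown when reading is NULL, so NULL rows are silently excluded

Fix: Handle NULL separately with IS NULL alongside the inequality

Corrected query:
SELECT id, kind, reading FROM sensors WHERE reading != 4.1 OR reading IS NULL

Result:
id | kind     | reading
---+----------+--------
2  | humidity | 29.2   
3  | co2      | NULL   
4  | pressure | NULL   
5  | sound    | NULL   
6  | humidity | 35.4   
7  | co2      | NULL   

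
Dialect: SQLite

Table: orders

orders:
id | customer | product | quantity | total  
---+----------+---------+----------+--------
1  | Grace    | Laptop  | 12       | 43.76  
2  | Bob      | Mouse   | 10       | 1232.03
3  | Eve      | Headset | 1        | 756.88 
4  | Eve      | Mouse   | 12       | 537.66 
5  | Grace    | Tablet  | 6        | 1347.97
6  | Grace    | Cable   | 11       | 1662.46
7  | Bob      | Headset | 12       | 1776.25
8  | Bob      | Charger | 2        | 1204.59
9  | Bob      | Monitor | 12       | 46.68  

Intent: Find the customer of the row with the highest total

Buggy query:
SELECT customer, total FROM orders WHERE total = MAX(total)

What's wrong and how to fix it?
Bug: WHERE is evaluated per row; an aggregate over the whole table isn't defined there

Fix: Use a subquery: WHERE total = (SELECT MAX(total) FROM orders)

Corrected query:
SELECT customer, total FROM orders WHERE total = (SELECT MAX(total) FROM orders)

Result:
customer | total  
---------+--------
Bob      | 1776.25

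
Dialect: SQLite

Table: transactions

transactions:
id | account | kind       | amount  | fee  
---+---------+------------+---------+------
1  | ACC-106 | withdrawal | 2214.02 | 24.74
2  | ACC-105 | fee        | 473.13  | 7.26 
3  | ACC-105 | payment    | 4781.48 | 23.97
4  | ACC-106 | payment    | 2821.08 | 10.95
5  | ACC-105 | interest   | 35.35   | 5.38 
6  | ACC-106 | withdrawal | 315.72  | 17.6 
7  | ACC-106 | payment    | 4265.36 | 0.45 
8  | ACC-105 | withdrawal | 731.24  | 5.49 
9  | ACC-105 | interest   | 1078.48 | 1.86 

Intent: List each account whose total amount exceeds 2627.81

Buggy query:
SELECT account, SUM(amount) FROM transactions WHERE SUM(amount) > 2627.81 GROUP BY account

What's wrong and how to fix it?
Bug: SUM(amount) is an aggregate, but WHERE filters rows before aggregation

Fix: Move the aggregate condition to a HAVING clause

Corrected query:
SELECT account, SUM(amount) FROM transactions GROUP BY account HAVING SUM(amount) > 2627.81

Result:
account | SUM(amount)
--------+------------
ACC-105 | 7099.68    
ACC-106 | 9616.18    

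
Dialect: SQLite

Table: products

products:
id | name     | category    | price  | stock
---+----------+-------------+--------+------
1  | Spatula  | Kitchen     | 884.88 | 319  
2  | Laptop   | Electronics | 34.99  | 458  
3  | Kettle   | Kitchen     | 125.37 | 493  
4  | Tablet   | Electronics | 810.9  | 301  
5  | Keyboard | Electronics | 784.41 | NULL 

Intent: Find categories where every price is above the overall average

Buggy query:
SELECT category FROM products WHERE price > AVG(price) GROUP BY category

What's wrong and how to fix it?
Bug: AVG() is an aggregate; it can't sit directly in WHERE

Fix: Compute the overall average in a scalar subquery and compare each group's MIN against it in HAVING

Corrected query:
SELECT category FROM products GROUP BY category HAVING MIN(price) > (SELECT AVG(price) FROM products)

Result:
(no rows)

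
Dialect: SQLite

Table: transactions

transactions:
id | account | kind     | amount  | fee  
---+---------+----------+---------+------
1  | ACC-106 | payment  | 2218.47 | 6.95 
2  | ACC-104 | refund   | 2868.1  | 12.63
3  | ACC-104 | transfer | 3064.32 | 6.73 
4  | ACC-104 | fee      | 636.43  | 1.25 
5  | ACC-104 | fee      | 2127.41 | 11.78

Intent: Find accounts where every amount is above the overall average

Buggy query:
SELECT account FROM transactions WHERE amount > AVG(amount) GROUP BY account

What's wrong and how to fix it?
Bug: WHERE evaluates per row before aggregation, so AVG() is unavailable

Fix: Use a subquery for AVG and a HAVING MIN(...) filter so the condition holds for every row in the group

Corrected query:
SELECT account FROM transactions GROUP BY account HAVING MIN(amount) > (SELECT AVG(amount) FROM transactions)

Result:
account
-------
ACC-106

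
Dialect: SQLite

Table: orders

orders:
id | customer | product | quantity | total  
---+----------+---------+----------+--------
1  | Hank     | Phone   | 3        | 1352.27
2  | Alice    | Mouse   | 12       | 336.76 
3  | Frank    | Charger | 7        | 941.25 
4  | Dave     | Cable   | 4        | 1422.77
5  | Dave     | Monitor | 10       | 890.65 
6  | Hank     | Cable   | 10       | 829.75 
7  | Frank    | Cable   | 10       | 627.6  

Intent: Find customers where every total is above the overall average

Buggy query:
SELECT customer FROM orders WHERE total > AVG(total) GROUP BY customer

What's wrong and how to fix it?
Bug: AVG() is an aggregate; it can't sit directly in WHERE

Fix: Compute the overall average in a scalar subquery and compare each group's MIN against it in HAVING

Corrected query:
SELECT customer FROM orders GROUP BY customer HAVING MIN(total) > (SELECT AVG(total) FROM orders)

Result:
(no rows)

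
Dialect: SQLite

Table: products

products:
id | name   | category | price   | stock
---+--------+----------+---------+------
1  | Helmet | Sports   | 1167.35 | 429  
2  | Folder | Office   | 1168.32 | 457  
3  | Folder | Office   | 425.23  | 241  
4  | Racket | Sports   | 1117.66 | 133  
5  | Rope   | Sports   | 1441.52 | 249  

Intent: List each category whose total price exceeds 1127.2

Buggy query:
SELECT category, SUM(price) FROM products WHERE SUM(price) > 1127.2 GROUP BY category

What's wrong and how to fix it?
Bug: WHERE runs before GROUP BY, so aggregates aren't available there

Fix: Use HAVING (which filters groups after aggregation) instead of WHERE

Corrected query:
SELECT category, SUM(price) FROM products GROUP BY category HAVING SUM(price) > 1127.2

Result:
category | SUM(price)
---------+-----------
Office   | 1593.55   
Sports   | 3726.53   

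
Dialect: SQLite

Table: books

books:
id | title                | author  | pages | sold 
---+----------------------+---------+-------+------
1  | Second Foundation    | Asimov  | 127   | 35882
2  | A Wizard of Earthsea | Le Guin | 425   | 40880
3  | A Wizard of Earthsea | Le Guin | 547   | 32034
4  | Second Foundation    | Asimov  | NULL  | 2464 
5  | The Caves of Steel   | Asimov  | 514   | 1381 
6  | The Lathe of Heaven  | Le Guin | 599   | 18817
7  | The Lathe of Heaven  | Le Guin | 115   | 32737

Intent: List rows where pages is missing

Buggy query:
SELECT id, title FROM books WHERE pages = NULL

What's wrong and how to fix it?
Bug: '= NULL' is always unknown in SQL three-valued logic, so no rows match

Fix: Replace '= NULL' with 'IS NULL'

Corrected query:
SELECT id, title FROM books WHERE pages IS NULL

Result:
id | title            
---+------------------
4  | Second Foundation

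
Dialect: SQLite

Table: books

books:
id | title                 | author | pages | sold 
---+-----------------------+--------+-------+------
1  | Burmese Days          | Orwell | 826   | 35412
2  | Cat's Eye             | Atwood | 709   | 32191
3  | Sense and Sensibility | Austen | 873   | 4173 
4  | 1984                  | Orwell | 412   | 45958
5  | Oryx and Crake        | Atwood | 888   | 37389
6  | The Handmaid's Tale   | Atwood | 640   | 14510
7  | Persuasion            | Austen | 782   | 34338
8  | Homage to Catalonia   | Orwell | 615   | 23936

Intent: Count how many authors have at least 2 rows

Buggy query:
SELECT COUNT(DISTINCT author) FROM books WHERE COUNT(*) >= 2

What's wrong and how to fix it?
Bug: WHERE filters individual rows, not groups, so a group-level COUNT is invalid there

Fix: Use a subquery that GROUPs and filters with HAVING, then count its rows

Corrected query:
SELECT COUNT(*) FROM (SELECT author FROM books GROUP BY author HAVING COUNT(*) >= 2)

Result:
COUNT(*)
--------
3       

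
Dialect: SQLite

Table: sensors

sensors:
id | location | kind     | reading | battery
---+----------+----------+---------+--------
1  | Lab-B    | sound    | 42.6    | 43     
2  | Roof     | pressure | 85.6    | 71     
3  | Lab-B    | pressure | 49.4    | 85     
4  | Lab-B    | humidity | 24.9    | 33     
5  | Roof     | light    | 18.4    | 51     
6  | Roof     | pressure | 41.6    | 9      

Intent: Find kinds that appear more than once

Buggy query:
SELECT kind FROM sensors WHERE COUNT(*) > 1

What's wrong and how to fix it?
Bug: COUNT(*) is an aggregate and cannot be used in WHERE

Fix: Group first, then use HAVING for the count condition

Corrected query:
SELECT kind FROM sensors GROUP BY kind HAVING COUNT(*) > 1

Result:
kind    
--------
pressure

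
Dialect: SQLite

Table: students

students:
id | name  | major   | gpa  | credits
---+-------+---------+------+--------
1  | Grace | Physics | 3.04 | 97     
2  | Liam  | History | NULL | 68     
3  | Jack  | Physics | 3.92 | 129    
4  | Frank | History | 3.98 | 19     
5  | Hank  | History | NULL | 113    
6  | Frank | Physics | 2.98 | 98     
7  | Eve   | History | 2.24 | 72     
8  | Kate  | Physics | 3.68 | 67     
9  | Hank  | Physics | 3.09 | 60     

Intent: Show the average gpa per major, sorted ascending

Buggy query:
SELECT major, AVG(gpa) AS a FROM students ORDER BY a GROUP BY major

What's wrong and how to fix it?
Bug: ORDER BY appears before GROUP BY; SQL clause order requires GROUP BY first

Fix: Move ORDER BY to the end, after GROUP BY

Corrected query:
SELECT major, AVG(gpa) AS a FROM students GROUP BY major ORDER BY a

Result:
major   | a    
--------+------
History | 3.11 
Physics | 3.342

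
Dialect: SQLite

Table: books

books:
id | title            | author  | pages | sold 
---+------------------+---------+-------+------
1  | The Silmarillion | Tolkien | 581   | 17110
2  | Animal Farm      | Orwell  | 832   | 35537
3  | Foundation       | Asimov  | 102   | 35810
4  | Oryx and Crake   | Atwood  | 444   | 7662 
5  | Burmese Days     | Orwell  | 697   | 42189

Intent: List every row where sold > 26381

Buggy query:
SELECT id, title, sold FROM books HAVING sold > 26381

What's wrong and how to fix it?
Bug: HAVING filters the output of aggregation, but this query has no GROUP BY and no aggregate functions, so SQLite rejects it (HAVING clause on a non-aggregate query); the condition here is per row

Fix: Replace HAVING with WHERE since the condition applies to individual rows

Corrected query:
SELECT id, title, sold FROM books WHERE sold > 26381

Result:
id | title        | sold 
---+--------------+------
2  | Animal Farm  | 35537
3  | Foundation   | 35810
5  | Burmese Days | 42189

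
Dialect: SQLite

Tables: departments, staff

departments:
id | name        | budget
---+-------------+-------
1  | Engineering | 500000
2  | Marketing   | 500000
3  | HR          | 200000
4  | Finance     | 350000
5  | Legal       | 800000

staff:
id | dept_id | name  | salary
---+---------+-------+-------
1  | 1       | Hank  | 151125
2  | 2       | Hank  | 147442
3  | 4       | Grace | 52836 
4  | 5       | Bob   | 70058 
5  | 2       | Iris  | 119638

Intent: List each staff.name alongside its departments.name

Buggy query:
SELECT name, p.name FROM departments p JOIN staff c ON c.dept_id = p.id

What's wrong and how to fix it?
Bug: Both tables have a 'name' column; the unqualified reference is ambiguous

Fix: Prefix ambiguous columns with the table alias

Corrected query:
SELECT c.name, p.name FROM departments p JOIN staff c ON c.dept_id = p.id

Result:
name  | name       
------+------------
Hank  | Engineering
Hank  | Marketing  
Grace | Finance    
Bob   | Legal      
Iris  | Marketing  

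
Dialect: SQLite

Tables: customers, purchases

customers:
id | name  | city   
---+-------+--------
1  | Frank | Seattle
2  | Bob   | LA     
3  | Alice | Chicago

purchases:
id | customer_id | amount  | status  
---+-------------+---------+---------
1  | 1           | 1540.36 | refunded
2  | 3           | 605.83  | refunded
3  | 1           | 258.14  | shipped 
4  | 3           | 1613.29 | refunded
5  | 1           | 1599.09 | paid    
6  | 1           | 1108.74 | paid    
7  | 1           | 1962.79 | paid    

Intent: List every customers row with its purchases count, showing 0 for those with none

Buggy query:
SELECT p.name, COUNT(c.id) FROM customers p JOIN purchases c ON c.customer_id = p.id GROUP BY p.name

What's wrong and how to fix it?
Bug: INNER JOIN drops customers rows that have no matching purchases rows

Fix: Switch to LEFT JOIN to retain unmatched parent rows

Corrected query:
SELECT p.name, COUNT(c.id) FROM customers p LEFT JOIN purchases c ON c.customer_id = p.id GROUP BY p.name

Result:
name  | COUNT(c.id)
------+------------
Alice | 2          
Bob   | 0          
Frank | 5          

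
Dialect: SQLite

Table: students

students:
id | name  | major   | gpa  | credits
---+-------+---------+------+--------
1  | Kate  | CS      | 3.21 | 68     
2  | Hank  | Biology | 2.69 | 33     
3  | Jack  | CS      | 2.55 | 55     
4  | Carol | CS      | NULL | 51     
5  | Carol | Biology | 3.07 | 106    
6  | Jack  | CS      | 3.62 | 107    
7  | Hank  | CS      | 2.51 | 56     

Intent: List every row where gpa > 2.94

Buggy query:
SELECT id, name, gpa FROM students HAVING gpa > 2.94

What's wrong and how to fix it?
Bug: HAVING filters the output of aggregation, but this query has no GROUP BY and no aggregate functions, so SQLite rejects it (HAVING clause on a non-aggregate query); the condition here is per row

Fix: Replace HAVING with WHERE since the condition applies to individual rows

Corrected query:
SELECT id, name, gpa FROM students WHERE gpa > 2.94

Result:
id | name  | gpa 
---+-------+-----
1  | Kate  | 3.21
5  | Carol | 3.07
6  | Jack  | 3.62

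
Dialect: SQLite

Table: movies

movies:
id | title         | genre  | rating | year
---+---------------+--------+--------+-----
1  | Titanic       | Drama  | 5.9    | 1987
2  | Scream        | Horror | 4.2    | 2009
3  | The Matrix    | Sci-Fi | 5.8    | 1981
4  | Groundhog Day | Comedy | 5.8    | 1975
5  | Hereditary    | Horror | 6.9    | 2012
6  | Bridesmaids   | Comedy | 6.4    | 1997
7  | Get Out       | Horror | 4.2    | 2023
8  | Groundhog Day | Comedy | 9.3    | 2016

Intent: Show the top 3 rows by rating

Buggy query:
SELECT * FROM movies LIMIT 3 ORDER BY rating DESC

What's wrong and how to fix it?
Bug: LIMIT must come after ORDER BY

Fix: Swap the clauses: ORDER BY first, then LIMIT

Corrected query:
SELECT * FROM movies ORDER BY rating DESC LIMIT 3

Result:
id | title         | genre  | rating | year
---+---------------+--------+--------+-----
8  | Groundhog Day | Comedy | 9.3    | 2016
5  | Hereditary    | Horror | 6.9    | 2012
6  | Bridesmaids   | Comedy | 6.4    | 1997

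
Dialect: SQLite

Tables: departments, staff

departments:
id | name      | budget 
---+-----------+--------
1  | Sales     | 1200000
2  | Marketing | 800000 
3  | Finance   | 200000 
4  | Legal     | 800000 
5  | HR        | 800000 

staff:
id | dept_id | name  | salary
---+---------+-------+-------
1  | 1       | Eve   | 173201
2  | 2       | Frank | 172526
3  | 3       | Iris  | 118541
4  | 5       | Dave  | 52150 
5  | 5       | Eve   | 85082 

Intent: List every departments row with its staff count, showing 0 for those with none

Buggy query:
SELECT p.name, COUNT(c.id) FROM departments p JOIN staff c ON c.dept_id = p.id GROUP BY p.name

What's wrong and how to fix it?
Bug: An inner join excludes parents with zero children

Fix: Use LEFT JOIN so parents without children still appear (COUNT(c.id) gives 0)

Corrected query:
SELECT p.name, COUNT(c.id) FROM departments p LEFT JOIN staff c ON c.dept_id = p.id GROUP BY p.name

Result:
name      | COUNT(c.id)
----------+------------
Finance   | 1          
HR        | 2          
Legal     | 0          
Marketing | 1          
Sales     | 1          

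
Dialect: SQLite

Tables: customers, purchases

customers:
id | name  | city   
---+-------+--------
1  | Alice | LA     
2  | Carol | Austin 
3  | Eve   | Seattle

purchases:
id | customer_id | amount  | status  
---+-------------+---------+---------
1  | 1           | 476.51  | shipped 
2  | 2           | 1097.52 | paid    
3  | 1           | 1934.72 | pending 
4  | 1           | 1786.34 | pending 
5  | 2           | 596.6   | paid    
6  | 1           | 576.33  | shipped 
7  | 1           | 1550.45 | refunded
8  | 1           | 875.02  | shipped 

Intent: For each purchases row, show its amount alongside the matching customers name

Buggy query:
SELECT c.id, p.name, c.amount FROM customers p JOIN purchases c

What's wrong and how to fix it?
Bug: Missing join condition: each purchases row is matched to all customers rows instead of just its own

Fix: Specify the join condition linking the foreign key to the parent id

Corrected query:
SELECT c.id, p.name, c.amount FROM customers p JOIN purchases c ON c.customer_id = p.id

Result:
id | name  | amount 
---+-------+--------
1  | Alice | 476.51 
2  | Carol | 1097.52
3  | Alice | 1934.72
4  | Alice | 1786.34
5  | Carol | 596.6  
6  | Alice | 576.33 
7  | Alice | 1550.45
8  | Alice | 875.02 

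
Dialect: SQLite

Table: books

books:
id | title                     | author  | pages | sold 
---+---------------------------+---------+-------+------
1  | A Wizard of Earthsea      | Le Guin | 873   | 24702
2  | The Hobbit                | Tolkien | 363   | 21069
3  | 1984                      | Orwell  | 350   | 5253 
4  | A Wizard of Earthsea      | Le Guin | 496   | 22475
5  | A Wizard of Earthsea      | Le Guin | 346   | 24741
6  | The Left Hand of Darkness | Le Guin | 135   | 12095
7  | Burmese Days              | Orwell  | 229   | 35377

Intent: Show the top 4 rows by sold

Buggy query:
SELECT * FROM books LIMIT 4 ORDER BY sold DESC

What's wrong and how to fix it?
Bug: LIMIT must come after ORDER BY

Fix: Sort with ORDER BY, then apply LIMIT

Corrected query:
SELECT * FROM books ORDER BY sold DESC LIMIT 4

Result:
id | title                | author  | pages | sold 
---+----------------------+---------+-------+------
7  | Burmese Days         | Orwell  | 229   | 35377
5  | A Wizard of Earthsea | Le Guin | 346   | 24741
1  | A Wizard of Earthsea | Le Guin | 873   | 24702
4  | A Wizard of Earthsea | Le Guin | 496   | 22475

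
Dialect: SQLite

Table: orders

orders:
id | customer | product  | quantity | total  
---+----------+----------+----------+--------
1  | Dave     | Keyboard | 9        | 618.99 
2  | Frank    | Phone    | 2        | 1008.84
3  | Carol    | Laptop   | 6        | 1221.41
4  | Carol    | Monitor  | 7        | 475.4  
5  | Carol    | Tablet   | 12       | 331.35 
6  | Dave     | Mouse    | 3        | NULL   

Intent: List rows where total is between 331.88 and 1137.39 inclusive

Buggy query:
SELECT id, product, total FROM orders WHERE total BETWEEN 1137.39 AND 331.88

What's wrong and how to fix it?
Bug: The bounds are reversed; BETWEEN a AND b requires a <= b to match anything

Fix: Swap the bounds so the smaller value comes first

Corrected query:
SELECT id, product, total FROM orders WHERE total BETWEEN 331.88 AND 1137.39

Result:
id | product  | total  
---+----------+--------
1  | Keyboard | 618.99 
2  | Phone    | 1008.84
4  | Monitor  | 475.4  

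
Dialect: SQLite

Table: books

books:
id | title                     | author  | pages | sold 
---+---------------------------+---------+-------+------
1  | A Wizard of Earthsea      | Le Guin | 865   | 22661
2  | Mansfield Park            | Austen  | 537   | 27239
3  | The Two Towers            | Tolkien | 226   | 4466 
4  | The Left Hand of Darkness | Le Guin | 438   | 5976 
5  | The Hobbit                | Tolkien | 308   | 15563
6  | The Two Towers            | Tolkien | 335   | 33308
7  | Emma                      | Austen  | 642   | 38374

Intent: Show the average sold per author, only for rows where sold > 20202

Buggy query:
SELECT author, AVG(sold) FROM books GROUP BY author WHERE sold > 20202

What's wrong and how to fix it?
Bug: Row-level WHERE must come before GROUP BY in the clause order

Fix: Move the WHERE clause before GROUP BY

Corrected query:
SELECT author, AVG(sold) FROM books WHERE sold > 20202 GROUP BY author

Result:
author  | AVG(sold)
--------+----------
Austen  | 32806.5  
Le Guin | 22661    
Tolkien | 33308    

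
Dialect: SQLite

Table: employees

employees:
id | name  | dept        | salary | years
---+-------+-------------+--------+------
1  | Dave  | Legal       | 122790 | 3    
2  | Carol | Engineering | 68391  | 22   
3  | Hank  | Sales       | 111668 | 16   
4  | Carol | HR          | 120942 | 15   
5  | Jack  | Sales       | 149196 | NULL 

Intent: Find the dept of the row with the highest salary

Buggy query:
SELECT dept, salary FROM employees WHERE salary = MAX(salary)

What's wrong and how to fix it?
Bug: MAX(salary) is an aggregate and cannot be used directly in WHERE

Fix: Wrap MAX in a scalar subquery so WHERE compares against a single value

Corrected query:
SELECT dept, salary FROM employees WHERE salary = (SELECT MAX(salary) FROM employees)

Result:
dept  | salary
------+-------
Sales | 149196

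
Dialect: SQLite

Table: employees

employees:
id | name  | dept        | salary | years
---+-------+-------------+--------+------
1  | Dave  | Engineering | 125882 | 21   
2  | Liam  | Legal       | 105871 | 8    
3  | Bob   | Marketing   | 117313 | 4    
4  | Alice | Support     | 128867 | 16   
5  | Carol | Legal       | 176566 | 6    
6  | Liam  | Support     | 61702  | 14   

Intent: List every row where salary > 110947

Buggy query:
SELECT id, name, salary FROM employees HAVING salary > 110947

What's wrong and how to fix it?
Bug: This is a non-aggregate query (no GROUP BY, no aggregates), so in SQLite the HAVING clause is invalid here; a row-level condition belongs in WHERE

Fix: Use WHERE for row-level filtering

Corrected query:
SELECT id, name, salary FROM employees WHERE salary > 110947

Result:
id | name  | salary
---+-------+-------
1  | Dave  | 125882
3  | Bob   | 117313
4  | Alice | 128867
5  | Carol | 176566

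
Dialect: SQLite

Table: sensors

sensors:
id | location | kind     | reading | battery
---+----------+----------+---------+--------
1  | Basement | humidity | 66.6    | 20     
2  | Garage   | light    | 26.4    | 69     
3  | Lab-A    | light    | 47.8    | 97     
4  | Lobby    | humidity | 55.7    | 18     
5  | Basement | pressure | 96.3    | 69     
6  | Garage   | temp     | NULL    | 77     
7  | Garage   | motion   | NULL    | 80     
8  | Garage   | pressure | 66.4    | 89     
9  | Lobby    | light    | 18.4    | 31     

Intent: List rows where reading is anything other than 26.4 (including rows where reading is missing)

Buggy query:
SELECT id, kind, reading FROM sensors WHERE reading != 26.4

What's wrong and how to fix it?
Bug: 'reading != 26.4' is unknown when reading is NULL, so NULL rows are silently excluded

Fix: Handle NULL separately with IS NULL alongside the inequality

Corrected query:
SELECT id, kind, reading FROM sensors WHERE reading != 26.4 OR reading IS NULL

Result:
id | kind     | reading
---+----------+--------
1  | humidity | 66.6   
3  | light    | 47.8   
4  | humidity | 55.7   
5  | pressure | 96.3   
6  | temp     | NULL   
7  | motion   | NULL   
8  | pressure | 66.4   
9  | light    | 18.4   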